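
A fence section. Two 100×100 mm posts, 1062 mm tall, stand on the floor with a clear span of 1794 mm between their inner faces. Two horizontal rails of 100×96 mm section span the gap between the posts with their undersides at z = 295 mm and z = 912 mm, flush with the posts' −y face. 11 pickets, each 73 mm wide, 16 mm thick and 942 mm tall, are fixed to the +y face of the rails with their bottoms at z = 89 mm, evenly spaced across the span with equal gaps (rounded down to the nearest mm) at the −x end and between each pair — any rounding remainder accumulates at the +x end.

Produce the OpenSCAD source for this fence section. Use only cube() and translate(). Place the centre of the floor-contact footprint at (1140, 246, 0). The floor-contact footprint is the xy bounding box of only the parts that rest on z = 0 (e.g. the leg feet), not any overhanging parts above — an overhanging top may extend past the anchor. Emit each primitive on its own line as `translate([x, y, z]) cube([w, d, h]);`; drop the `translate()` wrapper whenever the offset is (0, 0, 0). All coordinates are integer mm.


translate([143, 196, 0]) cube([100, 100, 1062]);
translate([2037, 196, 0]) cube([100, 100, 1062]);
translate([243, 196, 295]) cube([1794, 100, 96]);
translate([243, 196, 912]) cube([1794, 100, 96]);
translate([325, 296, 89]) cube([73, 16, 942]);
translate([480, 296, 89]) cube([73, 16, 942]);
translate([635, 296, 89]) cube([73, 16, 942]);
translate([790, 296, 89]) cube([73, 16, 942]);
translate([945, 296, 89]) cube([73, 16, 942]);
translate([1100, 296, 89]) cube([73, 16, 942]);
translate([1255, 296, 89]) cube([73, 16, 942]);
translate([1410, 296, 89]) cube([73, 16, 942]);
translate([1565, 296, 89]) cube([73, 16, 942]);
translate([1720, 296, 89]) cube([73, 16, 942]);
translate([1875, 296, 89]) cube([73, 16, 942]);


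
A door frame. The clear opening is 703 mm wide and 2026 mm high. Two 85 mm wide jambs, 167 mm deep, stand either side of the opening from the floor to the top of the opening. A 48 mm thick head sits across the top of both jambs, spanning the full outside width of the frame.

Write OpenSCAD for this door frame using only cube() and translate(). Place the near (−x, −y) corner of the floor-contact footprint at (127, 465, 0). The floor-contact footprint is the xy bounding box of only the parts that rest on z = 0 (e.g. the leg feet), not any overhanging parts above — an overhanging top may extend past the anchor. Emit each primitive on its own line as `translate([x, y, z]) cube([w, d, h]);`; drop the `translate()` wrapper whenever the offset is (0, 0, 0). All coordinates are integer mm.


translate([127, 465, 0]) cube([85, 167, 2026]);
translate([915, 465, 0]) cube([85, 167, 2026]);
translate([127, 465, 2026]) cube([873, 167, 48]);


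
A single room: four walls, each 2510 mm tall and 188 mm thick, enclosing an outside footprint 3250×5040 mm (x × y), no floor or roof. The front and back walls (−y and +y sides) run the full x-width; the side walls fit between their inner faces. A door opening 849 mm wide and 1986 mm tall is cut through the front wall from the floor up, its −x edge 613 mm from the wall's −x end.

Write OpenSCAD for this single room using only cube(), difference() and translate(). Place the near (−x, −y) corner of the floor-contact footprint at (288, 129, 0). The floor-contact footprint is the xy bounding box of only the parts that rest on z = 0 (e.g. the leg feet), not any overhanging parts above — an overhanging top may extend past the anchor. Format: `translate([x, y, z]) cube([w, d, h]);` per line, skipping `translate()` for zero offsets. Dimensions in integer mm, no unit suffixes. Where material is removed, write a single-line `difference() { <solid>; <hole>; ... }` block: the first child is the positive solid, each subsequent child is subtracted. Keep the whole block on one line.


difference() { translate([288, 129, 0]) cube([3250, 188, 2510]); translate([901, 129, 0]) cube([849, 188, 1986]); }
translate([288, 4981, 0]) cube([3250, 188, 2510]);
translate([288, 317, 0]) cube([188, 4664, 2510]);
translate([3350, 317, 0]) cube([188, 4664, 2510]);


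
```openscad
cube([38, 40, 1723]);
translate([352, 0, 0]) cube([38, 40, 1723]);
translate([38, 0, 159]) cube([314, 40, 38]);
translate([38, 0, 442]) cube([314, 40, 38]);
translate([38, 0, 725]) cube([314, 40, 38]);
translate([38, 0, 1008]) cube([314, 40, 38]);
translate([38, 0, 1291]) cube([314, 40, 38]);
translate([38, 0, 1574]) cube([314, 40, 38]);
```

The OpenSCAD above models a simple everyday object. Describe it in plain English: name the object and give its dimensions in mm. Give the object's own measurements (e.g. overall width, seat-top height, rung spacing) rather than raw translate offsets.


A straight ladder. Two 38×40 mm vertical rails, 1723 mm tall, stand 390 mm apart (outside-to-outside) with their front faces coplanar on the −y side. 6 rungs, each 40 mm deep and 38 mm tall, span between the inner faces of the rails, front faces flush with the rails. The lowest rung's underside is at z = 159 mm and rungs are spaced 283 mm apart (underside to underside).


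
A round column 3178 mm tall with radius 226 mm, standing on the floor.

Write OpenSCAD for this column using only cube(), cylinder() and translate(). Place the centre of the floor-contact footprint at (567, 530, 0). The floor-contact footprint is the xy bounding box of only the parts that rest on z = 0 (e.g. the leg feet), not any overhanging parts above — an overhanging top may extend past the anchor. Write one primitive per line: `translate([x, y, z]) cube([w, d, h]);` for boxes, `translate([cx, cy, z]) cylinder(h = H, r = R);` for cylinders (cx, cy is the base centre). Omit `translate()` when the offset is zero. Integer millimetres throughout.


translate([567, 530, 0]) cylinder(h = 3178, r = 226);


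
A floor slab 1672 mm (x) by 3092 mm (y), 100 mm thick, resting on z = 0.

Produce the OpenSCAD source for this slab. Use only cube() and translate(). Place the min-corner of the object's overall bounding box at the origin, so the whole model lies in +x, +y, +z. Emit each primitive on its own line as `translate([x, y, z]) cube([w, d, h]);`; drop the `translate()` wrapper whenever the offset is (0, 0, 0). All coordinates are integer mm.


cube([1672, 3092, 100]);


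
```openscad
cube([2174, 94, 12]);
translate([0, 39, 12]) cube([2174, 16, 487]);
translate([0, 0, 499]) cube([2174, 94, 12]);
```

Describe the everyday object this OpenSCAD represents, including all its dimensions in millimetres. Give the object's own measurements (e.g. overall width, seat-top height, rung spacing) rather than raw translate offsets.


An I-beam lying along x, 2174 mm long. Overall section height 511 mm. Two flanges 94 mm wide (y) and 12 mm thick, one on the floor and one at the top; a web 16 mm thick runs between them, centred on the flange width.


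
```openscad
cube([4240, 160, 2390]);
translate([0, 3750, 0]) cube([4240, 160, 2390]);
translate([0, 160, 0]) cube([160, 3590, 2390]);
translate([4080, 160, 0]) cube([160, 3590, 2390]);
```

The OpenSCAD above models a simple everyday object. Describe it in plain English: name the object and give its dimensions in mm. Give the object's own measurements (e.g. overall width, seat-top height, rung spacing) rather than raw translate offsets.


The wall frame of a small rectangular building: four walls, each 2390 mm tall and 160 mm thick, enclosing a footprint 4240 mm (x) by 3910 mm (y) outside-to-outside, with no floor or roof. The front and back walls (the −y and +y sides) span the full width; the two side walls fit between them.


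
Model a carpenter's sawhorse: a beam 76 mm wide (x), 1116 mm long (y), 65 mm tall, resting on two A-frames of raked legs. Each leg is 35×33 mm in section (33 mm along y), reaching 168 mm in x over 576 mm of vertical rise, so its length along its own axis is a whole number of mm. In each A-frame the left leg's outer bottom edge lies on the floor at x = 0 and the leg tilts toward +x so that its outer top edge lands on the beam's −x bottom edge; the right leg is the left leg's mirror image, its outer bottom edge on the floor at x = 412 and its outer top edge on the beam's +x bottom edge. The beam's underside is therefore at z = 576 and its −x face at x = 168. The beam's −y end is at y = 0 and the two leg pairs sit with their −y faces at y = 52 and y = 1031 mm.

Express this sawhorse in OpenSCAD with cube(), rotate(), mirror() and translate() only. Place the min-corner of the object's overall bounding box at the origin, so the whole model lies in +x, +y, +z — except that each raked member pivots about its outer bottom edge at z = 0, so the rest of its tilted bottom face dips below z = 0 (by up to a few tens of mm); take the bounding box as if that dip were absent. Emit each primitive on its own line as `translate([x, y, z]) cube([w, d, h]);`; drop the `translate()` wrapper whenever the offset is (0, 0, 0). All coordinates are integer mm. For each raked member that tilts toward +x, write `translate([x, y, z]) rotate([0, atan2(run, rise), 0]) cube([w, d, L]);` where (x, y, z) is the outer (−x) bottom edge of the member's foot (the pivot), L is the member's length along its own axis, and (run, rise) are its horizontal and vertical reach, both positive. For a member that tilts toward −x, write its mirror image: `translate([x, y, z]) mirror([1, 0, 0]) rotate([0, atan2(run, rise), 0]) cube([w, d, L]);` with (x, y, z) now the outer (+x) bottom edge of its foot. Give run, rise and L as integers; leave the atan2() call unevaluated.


// leg length = √(168² + 576²) = 600
// right-leg outer foot x = 2·168 + 76 = 412
// beam min-corner = (168, 0, 576)
translate([168, 0, 576]) cube([76, 1116, 65]);
translate([0, 52, 0]) rotate([0, atan2(168, 576), 0]) cube([35, 33, 600]);
translate([412, 52, 0]) mirror([1, 0, 0]) rotate([0, atan2(168, 576), 0]) cube([35, 33, 600]);
translate([0, 1031, 0]) rotate([0, atan2(168, 576), 0]) cube([35, 33, 600]);
translate([412, 1031, 0]) mirror([1, 0, 0]) rotate([0, atan2(168, 576), 0]) cube([35, 33, 600]);


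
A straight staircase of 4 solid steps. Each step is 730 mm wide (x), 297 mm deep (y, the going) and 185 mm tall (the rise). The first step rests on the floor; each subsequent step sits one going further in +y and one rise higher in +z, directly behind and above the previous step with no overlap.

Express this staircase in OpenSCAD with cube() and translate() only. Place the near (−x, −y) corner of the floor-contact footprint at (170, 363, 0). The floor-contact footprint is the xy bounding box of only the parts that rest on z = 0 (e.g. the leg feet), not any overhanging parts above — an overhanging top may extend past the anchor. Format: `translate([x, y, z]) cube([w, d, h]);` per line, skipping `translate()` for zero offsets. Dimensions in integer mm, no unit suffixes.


translate([170, 363, 0]) cube([730, 297, 185]);
translate([170, 660, 185]) cube([730, 297, 185]);
translate([170, 957, 370]) cube([730, 297, 185]);
translate([170, 1254, 555]) cube([730, 297, 185]);


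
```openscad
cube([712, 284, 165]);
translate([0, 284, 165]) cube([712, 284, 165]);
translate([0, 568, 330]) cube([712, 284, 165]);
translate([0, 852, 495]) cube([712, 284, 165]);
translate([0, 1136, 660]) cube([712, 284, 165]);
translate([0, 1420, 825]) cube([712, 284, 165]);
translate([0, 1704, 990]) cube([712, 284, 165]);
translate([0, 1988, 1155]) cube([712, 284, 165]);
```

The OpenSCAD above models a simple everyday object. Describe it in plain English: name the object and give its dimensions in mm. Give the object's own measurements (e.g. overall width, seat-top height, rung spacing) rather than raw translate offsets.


A straight staircase of 8 solid steps. Each step is 712 mm wide (x), 284 mm deep (y, the going) and 165 mm tall (the rise). The first step rests on the floor; each subsequent step sits one going further in +y and one rise higher in +z, directly behind and above the previous step with no overlap.


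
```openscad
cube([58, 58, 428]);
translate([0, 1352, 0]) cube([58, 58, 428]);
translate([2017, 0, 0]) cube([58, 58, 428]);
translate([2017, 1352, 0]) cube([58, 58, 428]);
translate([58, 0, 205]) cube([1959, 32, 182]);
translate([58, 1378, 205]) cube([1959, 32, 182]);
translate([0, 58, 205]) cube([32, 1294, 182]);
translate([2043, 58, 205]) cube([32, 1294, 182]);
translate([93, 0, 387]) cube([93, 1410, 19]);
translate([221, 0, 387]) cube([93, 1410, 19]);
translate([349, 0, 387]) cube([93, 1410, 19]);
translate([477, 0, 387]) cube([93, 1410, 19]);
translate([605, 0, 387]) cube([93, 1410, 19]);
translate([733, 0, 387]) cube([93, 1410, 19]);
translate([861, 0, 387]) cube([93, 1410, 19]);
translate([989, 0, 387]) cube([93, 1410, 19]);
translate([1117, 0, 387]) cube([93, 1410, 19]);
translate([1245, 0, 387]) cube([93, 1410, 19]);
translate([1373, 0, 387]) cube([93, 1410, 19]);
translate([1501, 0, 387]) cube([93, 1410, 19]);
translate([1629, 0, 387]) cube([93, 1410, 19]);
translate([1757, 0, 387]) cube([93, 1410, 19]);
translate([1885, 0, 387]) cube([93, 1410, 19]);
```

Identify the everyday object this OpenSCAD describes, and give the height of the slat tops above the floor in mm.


A bed frame. The slat-top height is 406 mm.

Four posts, four rails, and a row of slats — a bed frame. Slats sit on the rails at z = 205 + 182 = 387; with slat thickness 19, the top is 406 mm.


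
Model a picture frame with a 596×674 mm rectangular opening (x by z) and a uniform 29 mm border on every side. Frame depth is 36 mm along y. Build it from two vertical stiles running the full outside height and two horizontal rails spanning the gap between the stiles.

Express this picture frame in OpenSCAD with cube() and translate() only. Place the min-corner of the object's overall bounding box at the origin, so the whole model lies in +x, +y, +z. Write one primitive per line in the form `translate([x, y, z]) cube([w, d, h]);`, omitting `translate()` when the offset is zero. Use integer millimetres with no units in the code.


cube([29, 36, 732]);
translate([625, 0, 0]) cube([29, 36, 732]);
translate([29, 0, 0]) cube([596, 36, 29]);
translate([29, 0, 703]) cube([596, 36, 29]);


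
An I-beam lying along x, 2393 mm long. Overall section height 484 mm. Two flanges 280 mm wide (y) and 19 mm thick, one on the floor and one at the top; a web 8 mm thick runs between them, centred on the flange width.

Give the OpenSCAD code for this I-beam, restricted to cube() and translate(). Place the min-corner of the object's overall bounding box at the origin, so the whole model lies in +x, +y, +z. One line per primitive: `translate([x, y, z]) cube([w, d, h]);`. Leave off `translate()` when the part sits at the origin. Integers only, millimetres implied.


cube([2393, 280, 19]);
translate([0, 136, 19]) cube([2393, 8, 446]);
translate([0, 0, 465]) cube([2393, 280, 19]);


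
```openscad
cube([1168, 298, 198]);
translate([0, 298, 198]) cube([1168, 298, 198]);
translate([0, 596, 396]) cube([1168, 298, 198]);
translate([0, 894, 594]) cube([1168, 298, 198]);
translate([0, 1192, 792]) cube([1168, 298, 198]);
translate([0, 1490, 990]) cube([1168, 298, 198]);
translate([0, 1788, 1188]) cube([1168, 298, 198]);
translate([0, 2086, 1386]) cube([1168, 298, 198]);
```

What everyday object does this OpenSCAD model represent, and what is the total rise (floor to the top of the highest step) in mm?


A staircase. The total rise is 1584 mm.

8 identical blocks, each offset up and back from the previous — a staircase. Each step is 198 mm tall and there are 8 of them, so the total rise is 8 × 198 = 1584 mm.


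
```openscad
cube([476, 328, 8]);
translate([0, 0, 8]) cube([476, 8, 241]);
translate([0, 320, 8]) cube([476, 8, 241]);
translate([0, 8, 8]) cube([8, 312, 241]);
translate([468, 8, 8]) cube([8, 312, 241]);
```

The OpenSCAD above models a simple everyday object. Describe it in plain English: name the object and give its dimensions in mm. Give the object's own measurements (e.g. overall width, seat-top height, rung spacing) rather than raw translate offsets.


An open-topped rectangular box: outside dimensions 476×328×249 mm, with a uniform wall and base thickness of 8 mm. The base is a full 476×328 slab on the floor; four walls sit on top of the base. The front and back walls (the −y and +y sides) span the full width; the two side walls fit between them.


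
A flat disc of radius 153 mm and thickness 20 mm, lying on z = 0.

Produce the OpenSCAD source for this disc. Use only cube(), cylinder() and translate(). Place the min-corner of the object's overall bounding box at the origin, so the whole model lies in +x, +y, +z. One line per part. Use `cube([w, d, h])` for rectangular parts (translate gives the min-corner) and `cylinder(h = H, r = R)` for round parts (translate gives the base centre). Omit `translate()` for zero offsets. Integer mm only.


translate([153, 153, 0]) cylinder(h = 20, r = 153);


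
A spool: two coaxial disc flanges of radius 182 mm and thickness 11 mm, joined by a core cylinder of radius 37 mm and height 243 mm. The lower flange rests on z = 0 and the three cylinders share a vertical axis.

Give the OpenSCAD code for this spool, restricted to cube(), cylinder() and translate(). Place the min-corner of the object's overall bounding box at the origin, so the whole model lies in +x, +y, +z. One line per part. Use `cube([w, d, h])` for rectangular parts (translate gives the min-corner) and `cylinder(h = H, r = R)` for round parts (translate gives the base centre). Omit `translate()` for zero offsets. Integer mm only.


translate([182, 182, 0]) cylinder(h = 11, r = 182);
translate([182, 182, 11]) cylinder(h = 243, r = 37);
translate([182, 182, 254]) cylinder(h = 11, r = 182);


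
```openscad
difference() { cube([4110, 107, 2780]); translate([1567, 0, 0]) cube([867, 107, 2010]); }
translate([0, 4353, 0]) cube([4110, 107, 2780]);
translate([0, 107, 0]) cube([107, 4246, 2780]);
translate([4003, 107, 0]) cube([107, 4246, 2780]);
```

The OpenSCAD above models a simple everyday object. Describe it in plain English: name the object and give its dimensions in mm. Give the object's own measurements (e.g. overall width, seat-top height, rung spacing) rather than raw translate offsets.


A single room: four walls, each 2780 mm tall and 107 mm thick, enclosing an outside footprint 4110×4460 mm (x × y), no floor or roof. The front and back walls (−y and +y sides) run the full x-width; the side walls fit between their inner faces. A door opening 867 mm wide and 2010 mm tall is cut through the front wall from the floor up, its −x edge 1567 mm from the wall's −x end.


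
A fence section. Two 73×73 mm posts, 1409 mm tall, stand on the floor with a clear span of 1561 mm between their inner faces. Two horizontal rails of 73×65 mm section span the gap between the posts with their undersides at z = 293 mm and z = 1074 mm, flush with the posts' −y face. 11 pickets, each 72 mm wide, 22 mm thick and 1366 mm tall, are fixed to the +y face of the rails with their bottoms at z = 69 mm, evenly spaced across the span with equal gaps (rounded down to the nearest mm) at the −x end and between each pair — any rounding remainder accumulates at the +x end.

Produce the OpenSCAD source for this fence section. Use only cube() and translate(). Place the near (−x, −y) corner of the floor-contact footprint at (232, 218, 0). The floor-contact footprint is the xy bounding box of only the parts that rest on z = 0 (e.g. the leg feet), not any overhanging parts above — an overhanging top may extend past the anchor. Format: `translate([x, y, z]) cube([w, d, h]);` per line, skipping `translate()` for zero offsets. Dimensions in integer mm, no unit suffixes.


translate([232, 218, 0]) cube([73, 73, 1409]);
translate([1866, 218, 0]) cube([73, 73, 1409]);
translate([305, 218, 293]) cube([1561, 73, 65]);
translate([305, 218, 1074]) cube([1561, 73, 65]);
translate([369, 291, 69]) cube([72, 22, 1366]);
translate([505, 291, 69]) cube([72, 22, 1366]);
translate([641, 291, 69]) cube([72, 22, 1366]);
translate([777, 291, 69]) cube([72, 22, 1366]);
translate([913, 291, 69]) cube([72, 22, 1366]);
translate([1049, 291, 69]) cube([72, 22, 1366]);
translate([1185, 291, 69]) cube([72, 22, 1366]);
translate([1321, 291, 69]) cube([72, 22, 1366]);
translate([1457, 291, 69]) cube([72, 22, 1366]);
translate([1593, 291, 69]) cube([72, 22, 1366]);
translate([1729, 291, 69]) cube([72, 22, 1366]);


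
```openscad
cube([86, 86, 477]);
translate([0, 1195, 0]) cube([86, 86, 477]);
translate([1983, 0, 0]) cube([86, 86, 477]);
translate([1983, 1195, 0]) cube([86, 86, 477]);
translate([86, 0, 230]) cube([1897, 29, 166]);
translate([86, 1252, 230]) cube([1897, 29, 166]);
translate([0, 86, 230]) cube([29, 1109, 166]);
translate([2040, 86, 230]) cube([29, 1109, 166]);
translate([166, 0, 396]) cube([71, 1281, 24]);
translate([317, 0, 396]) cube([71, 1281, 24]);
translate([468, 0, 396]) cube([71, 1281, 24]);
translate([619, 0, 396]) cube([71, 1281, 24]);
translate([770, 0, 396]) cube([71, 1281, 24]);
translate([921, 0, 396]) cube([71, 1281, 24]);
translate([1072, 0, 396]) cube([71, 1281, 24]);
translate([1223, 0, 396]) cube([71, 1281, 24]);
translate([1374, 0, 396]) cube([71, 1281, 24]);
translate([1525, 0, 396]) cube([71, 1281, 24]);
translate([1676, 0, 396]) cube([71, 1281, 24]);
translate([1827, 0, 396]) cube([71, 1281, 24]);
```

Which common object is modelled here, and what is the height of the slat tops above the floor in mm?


A bed frame. The slat-top height is 420 mm.

Four posts, four rails, and a row of slats — a bed frame. Slats sit on the rails at z = 230 + 166 = 396; with slat thickness 24, the top is 420 mm.


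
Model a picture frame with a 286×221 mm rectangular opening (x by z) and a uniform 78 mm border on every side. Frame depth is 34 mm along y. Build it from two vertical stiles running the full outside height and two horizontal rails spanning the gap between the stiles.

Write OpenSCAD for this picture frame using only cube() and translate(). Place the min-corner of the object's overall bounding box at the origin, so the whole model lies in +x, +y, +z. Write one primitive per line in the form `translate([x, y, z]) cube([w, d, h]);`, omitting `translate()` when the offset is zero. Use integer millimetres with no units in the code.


cube([78, 34, 377]);
translate([364, 0, 0]) cube([78, 34, 377]);
translate([78, 0, 0]) cube([286, 34, 78]);
translate([78, 0, 299]) cube([286, 34, 78]);


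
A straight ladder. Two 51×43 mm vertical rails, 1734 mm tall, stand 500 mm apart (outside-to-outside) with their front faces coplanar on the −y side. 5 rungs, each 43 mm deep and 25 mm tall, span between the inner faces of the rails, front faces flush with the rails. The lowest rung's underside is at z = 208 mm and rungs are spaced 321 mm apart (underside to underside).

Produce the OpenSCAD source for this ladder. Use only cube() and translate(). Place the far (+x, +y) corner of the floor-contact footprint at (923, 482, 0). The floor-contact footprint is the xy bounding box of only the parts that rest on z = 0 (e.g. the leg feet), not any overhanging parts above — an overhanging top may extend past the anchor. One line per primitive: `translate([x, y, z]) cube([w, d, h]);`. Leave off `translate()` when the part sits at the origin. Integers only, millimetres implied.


translate([423, 439, 0]) cube([51, 43, 1734]);
translate([872, 439, 0]) cube([51, 43, 1734]);
translate([474, 439, 208]) cube([398, 43, 25]);
translate([474, 439, 529]) cube([398, 43, 25]);
translate([474, 439, 850]) cube([398, 43, 25]);
translate([474, 439, 1171]) cube([398, 43, 25]);
translate([474, 439, 1492]) cube([398, 43, 25]);


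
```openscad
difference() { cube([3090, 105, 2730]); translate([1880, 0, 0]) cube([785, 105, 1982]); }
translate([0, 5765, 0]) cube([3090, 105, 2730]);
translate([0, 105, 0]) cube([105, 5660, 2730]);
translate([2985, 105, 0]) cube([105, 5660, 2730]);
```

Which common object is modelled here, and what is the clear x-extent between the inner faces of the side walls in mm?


A single room. The interior width is 2880 mm.

Four walls enclosing a rectangle with a door in the front wall — a room. Outside width 3090 minus two 105 mm walls gives 2880 mm.


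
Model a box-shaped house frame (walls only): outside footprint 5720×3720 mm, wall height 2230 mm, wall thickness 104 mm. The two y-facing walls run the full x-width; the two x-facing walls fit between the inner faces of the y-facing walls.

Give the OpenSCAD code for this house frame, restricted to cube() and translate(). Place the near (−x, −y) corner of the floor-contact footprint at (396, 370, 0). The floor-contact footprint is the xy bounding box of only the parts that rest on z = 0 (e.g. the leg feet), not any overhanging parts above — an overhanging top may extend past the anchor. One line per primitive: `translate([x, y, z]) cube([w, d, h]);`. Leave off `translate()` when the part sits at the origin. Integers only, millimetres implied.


translate([396, 370, 0]) cube([5720, 104, 2230]);
translate([396, 3986, 0]) cube([5720, 104, 2230]);
translate([396, 474, 0]) cube([104, 3512, 2230]);
translate([6012, 474, 0]) cube([104, 3512, 2230]);


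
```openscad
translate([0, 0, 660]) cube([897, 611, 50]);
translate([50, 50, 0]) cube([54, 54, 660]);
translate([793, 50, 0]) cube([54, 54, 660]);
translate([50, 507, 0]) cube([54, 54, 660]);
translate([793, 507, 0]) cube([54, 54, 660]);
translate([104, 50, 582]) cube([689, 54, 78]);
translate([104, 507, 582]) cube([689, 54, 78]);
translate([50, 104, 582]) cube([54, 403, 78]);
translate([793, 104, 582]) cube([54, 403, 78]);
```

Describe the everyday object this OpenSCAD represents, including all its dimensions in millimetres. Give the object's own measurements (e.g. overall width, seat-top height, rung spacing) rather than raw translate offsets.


A rectangular dining table. The top is 897×611×50 mm with its upper surface at z = 710 mm. It stands on four 54×54 mm square legs, each inset 50 mm from the nearest pair of top edges, running from the floor to the underside of the top. Four apron rails, 54 mm thick and 78 mm tall, run between adjacent legs with their top edges flush with the underside of the top and their outer faces flush with the legs' outer faces.


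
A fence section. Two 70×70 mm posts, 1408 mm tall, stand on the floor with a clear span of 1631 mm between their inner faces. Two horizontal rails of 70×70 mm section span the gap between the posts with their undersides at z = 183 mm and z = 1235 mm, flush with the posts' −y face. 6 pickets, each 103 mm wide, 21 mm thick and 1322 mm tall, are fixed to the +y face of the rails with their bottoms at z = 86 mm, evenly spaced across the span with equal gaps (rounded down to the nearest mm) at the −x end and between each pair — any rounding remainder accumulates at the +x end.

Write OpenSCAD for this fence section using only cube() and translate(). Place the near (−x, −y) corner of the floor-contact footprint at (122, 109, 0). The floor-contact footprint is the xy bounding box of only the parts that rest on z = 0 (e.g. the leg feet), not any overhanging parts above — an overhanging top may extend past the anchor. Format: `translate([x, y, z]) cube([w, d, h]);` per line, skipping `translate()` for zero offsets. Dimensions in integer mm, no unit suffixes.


translate([122, 109, 0]) cube([70, 70, 1408]);
translate([1823, 109, 0]) cube([70, 70, 1408]);
translate([192, 109, 183]) cube([1631, 70, 70]);
translate([192, 109, 1235]) cube([1631, 70, 70]);
translate([336, 179, 86]) cube([103, 21, 1322]);
translate([583, 179, 86]) cube([103, 21, 1322]);
translate([830, 179, 86]) cube([103, 21, 1322]);
translate([1077, 179, 86]) cube([103, 21, 1322]);
translate([1324, 179, 86]) cube([103, 21, 1322]);
translate([1571, 179, 86]) cube([103, 21, 1322]);


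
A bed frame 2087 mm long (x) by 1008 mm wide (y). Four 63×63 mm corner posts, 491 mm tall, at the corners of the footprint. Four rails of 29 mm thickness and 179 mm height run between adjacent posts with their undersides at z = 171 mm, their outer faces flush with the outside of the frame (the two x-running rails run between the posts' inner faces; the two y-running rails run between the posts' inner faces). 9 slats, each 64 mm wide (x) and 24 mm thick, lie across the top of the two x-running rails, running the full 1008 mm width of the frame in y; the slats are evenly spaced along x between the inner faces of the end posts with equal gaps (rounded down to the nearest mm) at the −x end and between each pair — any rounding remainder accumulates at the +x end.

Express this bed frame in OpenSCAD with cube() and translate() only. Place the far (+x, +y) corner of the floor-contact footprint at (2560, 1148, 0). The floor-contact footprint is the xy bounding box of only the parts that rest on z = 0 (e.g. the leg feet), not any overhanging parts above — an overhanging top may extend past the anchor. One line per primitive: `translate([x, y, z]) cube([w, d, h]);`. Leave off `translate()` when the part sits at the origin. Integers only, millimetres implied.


translate([473, 140, 0]) cube([63, 63, 491]);
translate([473, 1085, 0]) cube([63, 63, 491]);
translate([2497, 140, 0]) cube([63, 63, 491]);
translate([2497, 1085, 0]) cube([63, 63, 491]);
translate([536, 140, 171]) cube([1961, 29, 179]);
translate([536, 1119, 171]) cube([1961, 29, 179]);
translate([473, 203, 171]) cube([29, 882, 179]);
translate([2531, 203, 171]) cube([29, 882, 179]);
translate([674, 140, 350]) cube([64, 1008, 24]);
translate([876, 140, 350]) cube([64, 1008, 24]);
translate([1078, 140, 350]) cube([64, 1008, 24]);
translate([1280, 140, 350]) cube([64, 1008, 24]);
translate([1482, 140, 350]) cube([64, 1008, 24]);
translate([1684, 140, 350]) cube([64, 1008, 24]);
translate([1886, 140, 350]) cube([64, 1008, 24]);
translate([2088, 140, 350]) cube([64, 1008, 24]);
translate([2290, 140, 350]) cube([64, 1008, 24]);


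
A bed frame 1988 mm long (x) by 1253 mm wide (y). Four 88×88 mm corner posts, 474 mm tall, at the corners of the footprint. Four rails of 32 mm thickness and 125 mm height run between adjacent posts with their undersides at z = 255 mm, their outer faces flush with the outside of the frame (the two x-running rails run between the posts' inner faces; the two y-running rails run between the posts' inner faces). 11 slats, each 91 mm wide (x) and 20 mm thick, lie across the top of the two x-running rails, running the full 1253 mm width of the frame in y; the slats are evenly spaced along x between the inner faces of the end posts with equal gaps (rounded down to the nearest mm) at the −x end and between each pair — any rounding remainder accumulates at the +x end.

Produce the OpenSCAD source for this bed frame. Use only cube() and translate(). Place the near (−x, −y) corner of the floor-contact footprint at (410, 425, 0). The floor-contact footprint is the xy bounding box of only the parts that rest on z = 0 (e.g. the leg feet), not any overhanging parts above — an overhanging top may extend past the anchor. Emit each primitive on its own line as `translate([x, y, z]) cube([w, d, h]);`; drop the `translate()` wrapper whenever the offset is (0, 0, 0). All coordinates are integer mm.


translate([410, 425, 0]) cube([88, 88, 474]);
translate([410, 1590, 0]) cube([88, 88, 474]);
translate([2310, 425, 0]) cube([88, 88, 474]);
translate([2310, 1590, 0]) cube([88, 88, 474]);
translate([498, 425, 255]) cube([1812, 32, 125]);
translate([498, 1646, 255]) cube([1812, 32, 125]);
translate([410, 513, 255]) cube([32, 1077, 125]);
translate([2366, 513, 255]) cube([32, 1077, 125]);
translate([565, 425, 380]) cube([91, 1253, 20]);
translate([723, 425, 380]) cube([91, 1253, 20]);
translate([881, 425, 380]) cube([91, 1253, 20]);
translate([1039, 425, 380]) cube([91, 1253, 20]);
translate([1197, 425, 380]) cube([91, 1253, 20]);
translate([1355, 425, 380]) cube([91, 1253, 20]);
translate([1513, 425, 380]) cube([91, 1253, 20]);
translate([1671, 425, 380]) cube([91, 1253, 20]);
translate([1829, 425, 380]) cube([91, 1253, 20]);
translate([1987, 425, 380]) cube([91, 1253, 20]);
translate([2145, 425, 380]) cube([91, 1253, 20]);


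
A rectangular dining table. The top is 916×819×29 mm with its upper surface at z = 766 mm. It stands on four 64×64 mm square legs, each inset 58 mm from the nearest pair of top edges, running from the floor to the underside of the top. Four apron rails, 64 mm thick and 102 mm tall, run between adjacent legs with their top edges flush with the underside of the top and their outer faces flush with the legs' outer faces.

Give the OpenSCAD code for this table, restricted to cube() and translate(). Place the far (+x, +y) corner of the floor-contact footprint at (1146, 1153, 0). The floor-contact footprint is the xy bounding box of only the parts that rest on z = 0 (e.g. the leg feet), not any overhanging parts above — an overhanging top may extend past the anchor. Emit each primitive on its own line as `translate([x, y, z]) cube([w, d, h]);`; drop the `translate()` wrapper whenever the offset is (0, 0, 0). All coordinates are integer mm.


translate([288, 392, 737]) cube([916, 819, 29]);
translate([346, 450, 0]) cube([64, 64, 737]);
translate([1082, 450, 0]) cube([64, 64, 737]);
translate([346, 1089, 0]) cube([64, 64, 737]);
translate([1082, 1089, 0]) cube([64, 64, 737]);
translate([410, 450, 635]) cube([672, 64, 102]);
translate([410, 1089, 635]) cube([672, 64, 102]);
translate([346, 514, 635]) cube([64, 575, 102]);
translate([1082, 514, 635]) cube([64, 575, 102]);


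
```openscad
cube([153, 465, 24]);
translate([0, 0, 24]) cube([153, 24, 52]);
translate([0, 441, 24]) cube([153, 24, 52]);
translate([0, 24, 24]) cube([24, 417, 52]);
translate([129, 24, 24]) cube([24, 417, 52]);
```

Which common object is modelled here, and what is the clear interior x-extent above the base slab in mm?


An open box. The internal width is 105 mm.

A 153×465 base slab with four walls standing on it — an open box. The base is 153 mm wide and the walls are 24 mm thick, so the internal width is 153 − 2 × 24 = 105 mm.


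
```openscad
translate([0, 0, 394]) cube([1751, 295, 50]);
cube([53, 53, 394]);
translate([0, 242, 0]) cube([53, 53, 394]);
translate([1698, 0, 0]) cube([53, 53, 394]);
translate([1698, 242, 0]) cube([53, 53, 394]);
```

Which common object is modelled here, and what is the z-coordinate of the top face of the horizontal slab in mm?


A bench. The seat-top height is 444 mm.

A long slab on four corner posts — a bench. The slab sits at z = 394 with thickness 50, so the top is 394 + 50 = 444 mm.


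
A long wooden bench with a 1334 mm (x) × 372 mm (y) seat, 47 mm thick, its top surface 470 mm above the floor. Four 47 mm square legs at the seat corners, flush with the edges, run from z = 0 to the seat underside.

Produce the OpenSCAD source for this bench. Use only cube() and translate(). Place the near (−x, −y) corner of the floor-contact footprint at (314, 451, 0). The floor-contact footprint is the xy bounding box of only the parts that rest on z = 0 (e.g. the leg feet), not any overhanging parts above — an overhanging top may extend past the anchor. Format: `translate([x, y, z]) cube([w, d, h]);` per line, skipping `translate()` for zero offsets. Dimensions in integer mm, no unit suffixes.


translate([314, 451, 423]) cube([1334, 372, 47]);
translate([314, 451, 0]) cube([47, 47, 423]);
translate([314, 776, 0]) cube([47, 47, 423]);
translate([1601, 451, 0]) cube([47, 47, 423]);
translate([1601, 776, 0]) cube([47, 47, 423]);


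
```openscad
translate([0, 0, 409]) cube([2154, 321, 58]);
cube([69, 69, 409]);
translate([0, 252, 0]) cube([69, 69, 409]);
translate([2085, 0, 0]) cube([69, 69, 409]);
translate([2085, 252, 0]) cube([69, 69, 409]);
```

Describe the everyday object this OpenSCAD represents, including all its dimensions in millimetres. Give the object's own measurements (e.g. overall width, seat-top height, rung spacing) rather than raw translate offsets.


A bench: a 2154×321 mm seat slab, 58 mm thick, top at z = 467 mm, on four 69×69 mm square legs flush with the seat corners and standing on z = 0.


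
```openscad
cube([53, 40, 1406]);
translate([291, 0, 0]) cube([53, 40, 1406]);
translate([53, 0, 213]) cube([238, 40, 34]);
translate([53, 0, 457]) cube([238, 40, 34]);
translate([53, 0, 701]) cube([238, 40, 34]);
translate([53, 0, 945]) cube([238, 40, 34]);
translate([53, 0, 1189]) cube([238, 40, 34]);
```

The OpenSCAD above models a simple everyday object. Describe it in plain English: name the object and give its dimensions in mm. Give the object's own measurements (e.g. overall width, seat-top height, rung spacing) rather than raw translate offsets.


A straight ladder. Two 53×40 mm vertical rails, 1406 mm tall, stand 344 mm apart (outside-to-outside) with their front faces coplanar on the −y side. 5 rungs, each 40 mm deep and 34 mm tall, span between the inner faces of the rails, front faces flush with the rails. The lowest rung's underside is at z = 213 mm and rungs are spaced 244 mm apart (underside to underside).


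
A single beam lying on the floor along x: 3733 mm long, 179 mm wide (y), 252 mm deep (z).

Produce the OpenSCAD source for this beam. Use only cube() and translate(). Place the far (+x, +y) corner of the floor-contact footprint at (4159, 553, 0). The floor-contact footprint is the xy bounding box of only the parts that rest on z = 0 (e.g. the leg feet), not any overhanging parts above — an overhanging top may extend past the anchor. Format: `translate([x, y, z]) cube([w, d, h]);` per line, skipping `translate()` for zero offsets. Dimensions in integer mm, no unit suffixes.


translate([426, 374, 0]) cube([3733, 179, 252]);


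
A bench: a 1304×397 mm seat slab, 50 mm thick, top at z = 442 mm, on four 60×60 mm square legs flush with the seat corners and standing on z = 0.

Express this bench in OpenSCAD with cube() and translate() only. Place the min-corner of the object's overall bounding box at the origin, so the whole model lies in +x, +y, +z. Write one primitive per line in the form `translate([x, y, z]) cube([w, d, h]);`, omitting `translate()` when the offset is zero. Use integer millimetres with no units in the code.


translate([0, 0, 392]) cube([1304, 397, 50]);
cube([60, 60, 392]);
translate([0, 337, 0]) cube([60, 60, 392]);
translate([1244, 0, 0]) cube([60, 60, 392]);
translate([1244, 337, 0]) cube([60, 60, 392]);


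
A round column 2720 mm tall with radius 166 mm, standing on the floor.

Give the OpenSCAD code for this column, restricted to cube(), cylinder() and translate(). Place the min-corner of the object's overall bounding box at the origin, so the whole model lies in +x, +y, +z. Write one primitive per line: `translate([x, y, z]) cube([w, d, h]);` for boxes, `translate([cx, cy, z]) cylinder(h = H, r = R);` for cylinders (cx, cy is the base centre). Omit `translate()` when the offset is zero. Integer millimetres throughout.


translate([166, 166, 0]) cylinder(h = 2720, r = 166);


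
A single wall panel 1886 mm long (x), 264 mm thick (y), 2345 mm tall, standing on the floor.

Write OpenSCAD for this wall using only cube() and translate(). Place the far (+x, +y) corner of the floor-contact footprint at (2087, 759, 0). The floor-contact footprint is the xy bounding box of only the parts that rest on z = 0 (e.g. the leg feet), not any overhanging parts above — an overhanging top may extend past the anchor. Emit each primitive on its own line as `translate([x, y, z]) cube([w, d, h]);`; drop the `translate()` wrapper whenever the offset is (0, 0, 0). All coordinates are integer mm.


translate([201, 495, 0]) cube([1886, 264, 2345]);


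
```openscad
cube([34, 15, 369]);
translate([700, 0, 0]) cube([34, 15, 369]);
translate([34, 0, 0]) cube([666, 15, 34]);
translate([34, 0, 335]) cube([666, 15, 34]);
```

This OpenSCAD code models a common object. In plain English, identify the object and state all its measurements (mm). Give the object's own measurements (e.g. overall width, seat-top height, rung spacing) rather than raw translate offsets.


A rectangular picture frame lying in the x–z plane (depth along y). The opening is 666 mm wide (x) by 301 mm tall (z), surrounded by a border 34 mm wide on all four sides. The frame is 15 mm deep and is made of two full-height vertical stiles with two horizontal rails fitted between them.
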